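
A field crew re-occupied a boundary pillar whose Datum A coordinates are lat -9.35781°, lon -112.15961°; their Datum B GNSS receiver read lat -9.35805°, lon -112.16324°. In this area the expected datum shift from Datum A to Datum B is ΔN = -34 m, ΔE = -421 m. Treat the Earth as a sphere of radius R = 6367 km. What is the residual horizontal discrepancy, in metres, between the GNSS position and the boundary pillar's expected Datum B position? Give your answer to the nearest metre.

Observed coordinate differences: Δφ = -0.00024°, Δλ = -0.00363°.
Converting to metres (1° lat = 111125 m, cos φ = 0.986692): observed ΔN = -26.7 m, observed ΔE = -398.0 m.
Subtracting the expected shift leaves a residual of -26.7 − (-34) = 7.3 m north and -398.0 − (-421) = 23.0 m east.
Residual distance = √(7.3² + 23.0²) = 24.1 m.

24 m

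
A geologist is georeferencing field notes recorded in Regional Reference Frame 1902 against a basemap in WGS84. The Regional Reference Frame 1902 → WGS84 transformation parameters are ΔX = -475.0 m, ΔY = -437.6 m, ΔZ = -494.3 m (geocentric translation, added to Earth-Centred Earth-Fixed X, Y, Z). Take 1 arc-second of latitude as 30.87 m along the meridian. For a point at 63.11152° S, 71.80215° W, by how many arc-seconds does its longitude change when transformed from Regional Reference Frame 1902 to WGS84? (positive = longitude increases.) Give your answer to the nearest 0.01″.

Δλ = -42.11″

sin φ = -0.891888, cos φ = 0.452255, sin λ = -0.949984, cos λ = 0.312299.
East component: ΔE = −sin λ·ΔX + cos λ·ΔY = −(-0.949984)(-475.0) + (0.312299)(-437.6) = -587.90 m.
1° of latitude spans 3600 × 30.87 = 111132 m; at latitude φ, 1° of longitude spans that × cos φ = 50260.0 m, so Δλ = -587.90 / 50260.0 × 3600 = -42.110″.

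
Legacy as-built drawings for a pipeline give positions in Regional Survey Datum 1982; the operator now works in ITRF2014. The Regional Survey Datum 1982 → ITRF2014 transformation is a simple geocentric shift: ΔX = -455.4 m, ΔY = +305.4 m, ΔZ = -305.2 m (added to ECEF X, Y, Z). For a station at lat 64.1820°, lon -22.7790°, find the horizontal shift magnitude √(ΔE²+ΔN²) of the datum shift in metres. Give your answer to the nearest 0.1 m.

The local east axis at (φ, λ) is (−sin λ, cos λ, 0), so ΔE = −sin(-22.7790°)·(-455.4) + cos(-22.7790°)·305.4 = 105.26 m.
The local north axis is (−sin φ cos λ, −sin φ sin λ, cos φ), giving ΔN = 377.969 + 106.441 − 132.919 = 351.49 m.
Horizontal magnitude = √(ΔE² + ΔN²) = √(105.26² + 351.49²) = 366.91 m.

366.9 m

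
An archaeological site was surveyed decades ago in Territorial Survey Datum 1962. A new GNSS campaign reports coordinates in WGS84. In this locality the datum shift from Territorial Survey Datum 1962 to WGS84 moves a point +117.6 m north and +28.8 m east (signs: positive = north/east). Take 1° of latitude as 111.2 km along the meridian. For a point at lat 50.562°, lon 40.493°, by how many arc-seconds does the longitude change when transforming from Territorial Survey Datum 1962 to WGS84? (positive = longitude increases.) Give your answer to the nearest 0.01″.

At latitude 50.562°, cos φ = 0.635243.
1° of longitude at this latitude = 111.2 × cos φ = 70.64 km, so Δλ = 28.8 / 70639.0 = 0.0004077° = 1.468″.

Δλ = 1.47″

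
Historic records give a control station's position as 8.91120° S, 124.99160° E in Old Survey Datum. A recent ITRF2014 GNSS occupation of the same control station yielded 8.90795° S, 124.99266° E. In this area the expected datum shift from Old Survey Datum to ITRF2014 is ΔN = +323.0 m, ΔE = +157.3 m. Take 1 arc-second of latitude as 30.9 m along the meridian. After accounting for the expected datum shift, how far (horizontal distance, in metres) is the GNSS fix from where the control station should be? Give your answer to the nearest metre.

56 m

Observed coordinate differences: Δφ = +0.00325°, Δλ = +0.00106°.
Converting to metres (1° lat = 111240 m, cos φ = 0.987930): observed ΔN = 361.5 m, observed ΔE = 116.5 m.
Subtracting the expected shift leaves a residual of 361.5 − (323.0) = 38.5 m north and 116.5 − (157.3) = -40.8 m east.
Residual distance = √(38.5² + (-40.8)²) = 56.1 m.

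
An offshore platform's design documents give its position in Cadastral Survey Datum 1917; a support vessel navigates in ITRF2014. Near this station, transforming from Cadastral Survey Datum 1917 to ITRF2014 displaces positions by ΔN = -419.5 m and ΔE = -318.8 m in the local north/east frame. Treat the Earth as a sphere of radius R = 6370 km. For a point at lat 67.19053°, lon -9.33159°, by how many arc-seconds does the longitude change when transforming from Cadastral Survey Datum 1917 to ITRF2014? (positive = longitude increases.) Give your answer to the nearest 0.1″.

At latitude 67.19053°, cos φ = 0.387668.
One radian of longitude at latitude φ spans R cos φ, so Δλ = ΔE / (R cos φ) = -318.8 / (6370000 × 0.387668) = -1.2910e-04 rad = -26.628″.

Δλ = -26.6″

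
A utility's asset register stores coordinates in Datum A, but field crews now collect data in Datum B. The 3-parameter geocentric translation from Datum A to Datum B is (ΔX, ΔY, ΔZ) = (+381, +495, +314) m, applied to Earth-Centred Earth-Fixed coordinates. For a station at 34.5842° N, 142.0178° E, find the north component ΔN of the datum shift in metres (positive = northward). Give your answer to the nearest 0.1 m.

ΔN = 256.1 m

At φ = 34.5842°, λ = 142.0178°: sin φ = 0.567617, cos φ = 0.823293, sin λ = 0.615417, cos λ = -0.788202.
ΔN = −sin φ cos λ·ΔX − sin φ sin λ·ΔY + cos φ·ΔZ = −(0.567617)(-0.788202)(381) − (0.567617)(0.615417)(495) + (0.823293)(314) = 256.06 m.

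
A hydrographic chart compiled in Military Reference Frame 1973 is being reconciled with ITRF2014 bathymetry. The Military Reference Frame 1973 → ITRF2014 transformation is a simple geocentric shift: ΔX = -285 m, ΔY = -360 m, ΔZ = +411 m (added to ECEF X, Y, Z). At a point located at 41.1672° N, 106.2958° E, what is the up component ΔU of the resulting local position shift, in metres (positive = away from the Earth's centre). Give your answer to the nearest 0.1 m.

ΔU = 70.6 m

At φ = 41.1672°, λ = 106.2958°: sin φ = 0.658259, cos φ = 0.752792, sin λ = 0.959826, cos λ = -0.280596.
ΔU = cos φ cos λ·ΔX + cos φ sin λ·ΔY + sin φ·ΔZ = (0.752792)(-0.280596)(-285) + (0.752792)(0.959826)(-360) + (0.658259)(411) = 70.63 m.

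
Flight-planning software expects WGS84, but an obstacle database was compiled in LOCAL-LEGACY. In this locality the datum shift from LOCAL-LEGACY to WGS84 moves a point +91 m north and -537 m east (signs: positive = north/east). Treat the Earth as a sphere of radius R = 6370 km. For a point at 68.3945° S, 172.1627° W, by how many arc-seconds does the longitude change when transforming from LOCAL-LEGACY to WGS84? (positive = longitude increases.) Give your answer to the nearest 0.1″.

Δλ = -47.2″

At latitude -68.3945°, cos φ = 0.368214.
One radian of longitude at latitude φ spans R cos φ, so Δλ = ΔE / (R cos φ) = -537.0 / (6370000 × 0.368214) = -2.2895e-04 rad = -47.224″.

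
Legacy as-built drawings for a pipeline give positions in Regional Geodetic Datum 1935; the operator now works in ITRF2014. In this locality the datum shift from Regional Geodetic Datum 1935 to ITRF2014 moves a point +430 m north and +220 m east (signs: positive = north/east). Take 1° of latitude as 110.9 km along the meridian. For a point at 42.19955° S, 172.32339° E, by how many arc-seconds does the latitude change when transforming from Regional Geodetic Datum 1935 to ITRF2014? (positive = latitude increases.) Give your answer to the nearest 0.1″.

1° of latitude = 110.9 km, so Δφ = 430.0 / 110900 = 0.0038774° = 13.959″.

Δφ = 14.0″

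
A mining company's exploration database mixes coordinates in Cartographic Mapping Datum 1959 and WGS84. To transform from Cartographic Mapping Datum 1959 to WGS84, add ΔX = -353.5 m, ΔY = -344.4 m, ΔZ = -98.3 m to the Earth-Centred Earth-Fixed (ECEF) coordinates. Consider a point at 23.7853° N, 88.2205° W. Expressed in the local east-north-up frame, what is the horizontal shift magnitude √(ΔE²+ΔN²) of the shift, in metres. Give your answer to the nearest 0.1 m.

427.6 m

At φ = 23.7853°, λ = -88.2205°: sin φ = 0.403311, cos φ = 0.915063, sin λ = -0.999518, cos λ = 0.031053.
ΔE = −sin λ·ΔX + cos λ·ΔY = −(-0.999518)·(-353.5) + (0.031053)·(-344.4) = -364.02 m.
ΔN = −sin φ cos λ·ΔX − sin φ sin λ·ΔY + cos φ·ΔZ = −(0.403311)(0.031053)(-353.5) − (0.403311)(-0.999518)(-344.4) + (0.915063)(-98.3) = -224.36 m.
Horizontal magnitude = √(ΔE² + ΔN²) = √((-364.02)² + (-224.36)²) = 427.61 m.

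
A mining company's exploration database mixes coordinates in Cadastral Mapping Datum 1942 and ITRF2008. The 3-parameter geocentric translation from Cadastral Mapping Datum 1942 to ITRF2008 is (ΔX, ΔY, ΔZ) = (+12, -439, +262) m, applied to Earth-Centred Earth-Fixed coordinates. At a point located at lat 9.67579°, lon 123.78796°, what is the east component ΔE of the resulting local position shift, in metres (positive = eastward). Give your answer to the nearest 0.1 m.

The local east axis at (φ, λ) is (−sin λ, cos λ, 0), so ΔE = −sin(123.78796°)·12 + cos(123.78796°)·(-439) = 234.16 m.

ΔE = 234.2 m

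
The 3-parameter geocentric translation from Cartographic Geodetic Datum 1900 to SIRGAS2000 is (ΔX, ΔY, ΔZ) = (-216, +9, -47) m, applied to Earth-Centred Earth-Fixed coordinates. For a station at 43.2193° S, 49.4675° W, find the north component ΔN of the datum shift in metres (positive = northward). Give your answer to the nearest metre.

ΔN = -135 m

At φ = -43.2193°, λ = -49.4675°: sin φ = -0.684793, cos φ = 0.728738, sin λ = -0.760037, cos λ = 0.649879.
ΔN = −sin φ cos λ·ΔX − sin φ sin λ·ΔY + cos φ·ΔZ = −(-0.684793)(0.649879)(-216) − (-0.684793)(-0.760037)(9) + (0.728738)(-47) = -135.06 m.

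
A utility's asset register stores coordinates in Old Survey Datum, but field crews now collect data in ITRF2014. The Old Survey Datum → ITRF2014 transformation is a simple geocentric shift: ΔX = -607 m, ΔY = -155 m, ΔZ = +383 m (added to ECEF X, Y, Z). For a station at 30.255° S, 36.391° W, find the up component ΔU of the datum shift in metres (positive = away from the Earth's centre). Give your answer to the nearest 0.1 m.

ΔU = -535.6 m

The local up (radial) axis is (cos φ cos λ, cos φ sin λ, sin φ), giving ΔU = -422.072 + 79.435 − 192.974 = -535.61 m.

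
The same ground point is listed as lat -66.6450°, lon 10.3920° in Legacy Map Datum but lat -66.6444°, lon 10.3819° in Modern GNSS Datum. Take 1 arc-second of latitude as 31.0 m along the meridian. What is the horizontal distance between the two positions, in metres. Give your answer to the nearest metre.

Δφ = -66.6444° − -66.6450° = +0.0006°; Δλ = 10.3819° − 10.3920° = -0.0101°.
1° of latitude = 3600 × 31.00 = 111600 m.
ΔN = Δφ × 111600 = 67.0 m; ΔE = Δλ × 111600 × cos(-66.6450°) = -0.0101 × 111600 × 0.396427 = -446.8 m.
Distance = √(ΔE² + ΔN²) = √((-446.8)² + 67.0²) = 451.8 m.

452 m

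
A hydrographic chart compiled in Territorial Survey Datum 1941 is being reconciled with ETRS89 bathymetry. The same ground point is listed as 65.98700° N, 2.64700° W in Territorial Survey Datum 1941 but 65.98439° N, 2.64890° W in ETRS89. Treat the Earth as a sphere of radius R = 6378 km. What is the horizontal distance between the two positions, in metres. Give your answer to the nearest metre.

303 m

Δφ = 65.98439° − 65.98700° = -0.00261°; Δλ = -2.64890° − -2.64700° = -0.00190°.
1° along a meridian = πR/180 = 111317 m.
ΔN = Δφ × 111317 = -290.5 m; ΔE = Δλ × 111317 × cos(65.98700°) = -0.00190 × 111317 × 0.406944 = -86.1 m.
Distance = √(ΔE² + ΔN²) = √((-86.1)² + (-290.5)²) = 303.0 m.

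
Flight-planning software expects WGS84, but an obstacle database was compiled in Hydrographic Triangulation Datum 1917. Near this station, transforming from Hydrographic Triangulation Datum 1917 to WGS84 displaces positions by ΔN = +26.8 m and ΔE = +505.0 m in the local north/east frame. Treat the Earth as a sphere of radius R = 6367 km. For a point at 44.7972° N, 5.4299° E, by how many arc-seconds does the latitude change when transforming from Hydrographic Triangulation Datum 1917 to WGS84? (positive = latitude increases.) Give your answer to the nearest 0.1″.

Δφ = 0.9″

On a sphere of radius R, 1 rad of latitude = R, so Δφ = ΔN / R = 26.8 / 6367000 = 4.2092e-06 rad = 0.868″.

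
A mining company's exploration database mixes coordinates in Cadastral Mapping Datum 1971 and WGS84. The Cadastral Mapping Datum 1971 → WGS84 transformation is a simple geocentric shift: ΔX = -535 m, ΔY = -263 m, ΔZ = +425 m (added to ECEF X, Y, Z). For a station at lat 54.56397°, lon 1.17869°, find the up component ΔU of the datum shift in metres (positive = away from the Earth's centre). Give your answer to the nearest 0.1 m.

ΔU = 33.0 m

At φ = 54.56397°, λ = 1.17869°: sin φ = 0.814763, cos φ = 0.579794, sin λ = 0.020571, cos λ = 0.999788.
ΔU = cos φ cos λ·ΔX + cos φ sin λ·ΔY + sin φ·ΔZ = (0.579794)(0.999788)(-535) + (0.579794)(0.020571)(-263) + (0.814763)(425) = 33.01 m.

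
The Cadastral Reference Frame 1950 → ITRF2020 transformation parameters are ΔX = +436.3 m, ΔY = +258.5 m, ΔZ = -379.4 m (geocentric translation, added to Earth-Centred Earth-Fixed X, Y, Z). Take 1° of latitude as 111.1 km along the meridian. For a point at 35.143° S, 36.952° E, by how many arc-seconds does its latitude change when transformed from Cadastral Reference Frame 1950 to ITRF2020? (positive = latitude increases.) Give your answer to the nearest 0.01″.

Δφ = -0.65″

sin φ = -0.575619, cos φ = 0.817718, sin λ = 0.601146, cos λ = 0.799139.
North component: ΔN = −sin φ cos λ·ΔX − sin φ sin λ·ΔY + cos φ·ΔZ = −(-0.575619)(0.799139)(436.3) − (-0.575619)(0.601146)(258.5) + (0.817718)(-379.4) = -20.10 m.
1° of latitude spans 111100 m, so Δφ = -20.10 / 111100 × 3600 = -0.651″.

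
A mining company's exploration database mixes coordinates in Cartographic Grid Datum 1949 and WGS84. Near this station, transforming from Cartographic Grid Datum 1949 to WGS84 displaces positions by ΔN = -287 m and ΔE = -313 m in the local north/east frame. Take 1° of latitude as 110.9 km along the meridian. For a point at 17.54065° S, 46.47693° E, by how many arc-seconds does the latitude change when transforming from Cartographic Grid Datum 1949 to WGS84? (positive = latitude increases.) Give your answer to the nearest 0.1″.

1° of latitude = 110.9 km, so Δφ = -287.0 / 110900 = -0.0025879° = -9.317″.

Δφ = -9.3″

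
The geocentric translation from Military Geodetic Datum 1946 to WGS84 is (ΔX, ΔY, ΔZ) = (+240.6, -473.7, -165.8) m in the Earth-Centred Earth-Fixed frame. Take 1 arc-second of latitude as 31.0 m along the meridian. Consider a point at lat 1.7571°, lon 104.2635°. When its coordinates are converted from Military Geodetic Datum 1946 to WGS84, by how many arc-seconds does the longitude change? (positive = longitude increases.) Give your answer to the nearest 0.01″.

sin φ = 0.030662, cos φ = 0.999530, sin λ = 0.969173, cos λ = -0.246382.
East component: ΔE = −sin λ·ΔX + cos λ·ΔY = −(0.969173)(240.6) + (-0.246382)(-473.7) = -116.47 m.
1° of latitude spans 3600 × 31.00 = 111600 m; at latitude φ, 1° of longitude spans that × cos φ = 111547.5 m, so Δλ = -116.47 / 111547.5 × 3600 = -3.759″.

Δλ = -3.76″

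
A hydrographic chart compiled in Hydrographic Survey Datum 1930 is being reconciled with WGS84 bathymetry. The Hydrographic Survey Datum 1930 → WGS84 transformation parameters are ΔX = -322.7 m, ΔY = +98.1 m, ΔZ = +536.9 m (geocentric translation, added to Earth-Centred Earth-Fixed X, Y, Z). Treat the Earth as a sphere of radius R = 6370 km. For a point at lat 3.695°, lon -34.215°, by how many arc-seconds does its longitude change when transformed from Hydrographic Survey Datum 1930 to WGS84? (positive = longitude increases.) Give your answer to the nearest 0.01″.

Δλ = -3.26″

sin φ = 0.064445, cos φ = 0.997921, sin λ = -0.562300, cos λ = 0.826933.
East component: ΔE = −sin λ·ΔX + cos λ·ΔY = −(-0.562300)(-322.7) + (0.826933)(98.1) = -100.33 m.
1° of latitude spans πR/180 = 111177 m; at latitude φ, 1° of longitude spans that × cos φ = 110946.4 m, so Δλ = -100.33 / 110946.4 × 3600 = -3.256″.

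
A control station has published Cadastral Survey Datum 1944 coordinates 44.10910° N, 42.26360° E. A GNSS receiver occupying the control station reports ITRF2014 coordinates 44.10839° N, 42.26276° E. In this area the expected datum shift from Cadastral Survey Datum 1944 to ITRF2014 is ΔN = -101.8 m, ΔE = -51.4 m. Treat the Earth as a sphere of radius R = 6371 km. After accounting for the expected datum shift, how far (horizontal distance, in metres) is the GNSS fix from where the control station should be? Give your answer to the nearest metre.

28 m

Observed coordinate differences: Δφ = -0.00071°, Δλ = -0.00084°.
Converting to metres (1° lat = 111195 m, cos φ = 0.718016): observed ΔN = -78.9 m, observed ΔE = -67.1 m.
Subtracting the expected shift leaves a residual of -78.9 − (-101.8) = 22.9 m north and -67.1 − (-51.4) = -15.7 m east.
Residual distance = √(22.9² + (-15.7)²) = 27.7 m.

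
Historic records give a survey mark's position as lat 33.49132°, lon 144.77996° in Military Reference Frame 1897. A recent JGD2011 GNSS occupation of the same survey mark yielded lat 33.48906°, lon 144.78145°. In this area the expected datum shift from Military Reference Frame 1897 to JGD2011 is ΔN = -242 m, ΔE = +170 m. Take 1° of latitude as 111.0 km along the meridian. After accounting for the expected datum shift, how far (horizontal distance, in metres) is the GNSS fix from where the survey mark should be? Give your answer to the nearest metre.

33 m

Observed coordinate differences: Δφ = -0.00226°, Δλ = +0.00149°.
Converting to metres (1° lat = 111000 m, cos φ = 0.833969): observed ΔN = -250.9 m, observed ΔE = 137.9 m.
Subtracting the expected shift leaves a residual of -250.9 − (-242) = -8.9 m north and 137.9 − (170) = -32.1 m east.
Residual distance = √((-8.9)² + (-32.1)²) = 33.3 m.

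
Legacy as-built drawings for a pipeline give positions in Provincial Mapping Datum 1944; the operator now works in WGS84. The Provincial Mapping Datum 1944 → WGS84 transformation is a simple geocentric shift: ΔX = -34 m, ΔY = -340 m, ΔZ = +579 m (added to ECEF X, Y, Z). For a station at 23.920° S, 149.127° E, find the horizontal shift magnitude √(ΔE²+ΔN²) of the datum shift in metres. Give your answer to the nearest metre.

563 m

At φ = -23.920°, λ = 149.127°: sin φ = -0.405461, cos φ = 0.914112, sin λ = 0.513137, cos λ = -0.858307.
ΔE = −sin λ·ΔX + cos λ·ΔY = −(0.513137)·(-34) + (-0.858307)·(-340) = 309.27 m.
ΔN = −sin φ cos λ·ΔX − sin φ sin λ·ΔY + cos φ·ΔZ = −(-0.405461)(-0.858307)(-34) − (-0.405461)(0.513137)(-340) + (0.914112)(579) = 470.36 m.
Horizontal magnitude = √(ΔE² + ΔN²) = √(309.27² + 470.36²) = 562.93 m.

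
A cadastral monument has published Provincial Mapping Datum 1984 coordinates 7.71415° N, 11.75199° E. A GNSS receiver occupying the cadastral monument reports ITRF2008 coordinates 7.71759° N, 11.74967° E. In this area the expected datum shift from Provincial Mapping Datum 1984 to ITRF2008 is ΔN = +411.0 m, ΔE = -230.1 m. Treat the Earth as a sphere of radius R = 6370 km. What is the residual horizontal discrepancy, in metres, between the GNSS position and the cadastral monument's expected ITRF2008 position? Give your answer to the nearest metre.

Observed coordinate differences: Δφ = +0.00344°, Δλ = -0.00232°.
Converting to metres (1° lat = 111177 m, cos φ = 0.990950): observed ΔN = 382.5 m, observed ΔE = -255.6 m.
Subtracting the expected shift leaves a residual of 382.5 − (411.0) = -28.5 m north and -255.6 − (-230.1) = -25.5 m east.
Residual distance = √((-28.5)² + (-25.5)²) = 38.3 m.

38 m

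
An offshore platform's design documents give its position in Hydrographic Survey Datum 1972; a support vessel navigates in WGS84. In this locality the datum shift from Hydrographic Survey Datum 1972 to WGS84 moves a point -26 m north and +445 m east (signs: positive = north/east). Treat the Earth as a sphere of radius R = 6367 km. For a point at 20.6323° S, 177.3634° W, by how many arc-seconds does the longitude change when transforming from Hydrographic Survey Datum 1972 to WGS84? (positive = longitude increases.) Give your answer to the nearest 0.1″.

At latitude -20.6323°, cos φ = 0.935861.
One radian of longitude at latitude φ spans R cos φ, so Δλ = ΔE / (R cos φ) = 445.0 / (6367000 × 0.935861) = 7.4682e-05 rad = 15.404″.

Δλ = 15.4″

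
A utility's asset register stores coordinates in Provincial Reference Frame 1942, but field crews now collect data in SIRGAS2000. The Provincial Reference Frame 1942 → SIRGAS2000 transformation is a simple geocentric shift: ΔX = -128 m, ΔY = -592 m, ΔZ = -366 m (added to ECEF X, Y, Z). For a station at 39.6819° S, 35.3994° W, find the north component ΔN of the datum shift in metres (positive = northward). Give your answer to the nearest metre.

At φ = -39.6819°, λ = -35.3994°: sin φ = -0.638525, cos φ = 0.769601, sin λ = -0.579273, cos λ = 0.815134.
ΔN = −sin φ cos λ·ΔX − sin φ sin λ·ΔY + cos φ·ΔZ = −(-0.638525)(0.815134)(-128) − (-0.638525)(-0.579273)(-592) + (0.769601)(-366) = -129.33 m.

ΔN = -129 m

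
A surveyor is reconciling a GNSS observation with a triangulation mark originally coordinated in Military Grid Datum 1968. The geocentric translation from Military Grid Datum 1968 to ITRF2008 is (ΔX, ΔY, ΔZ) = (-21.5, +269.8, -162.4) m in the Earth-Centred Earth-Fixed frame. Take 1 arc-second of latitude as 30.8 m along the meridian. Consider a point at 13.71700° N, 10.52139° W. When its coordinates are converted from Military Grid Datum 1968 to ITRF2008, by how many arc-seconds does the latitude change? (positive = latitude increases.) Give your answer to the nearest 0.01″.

Δφ = -4.58″

sin φ = 0.237126, cos φ = 0.971479, sin λ = -0.182603, cos λ = 0.983187.
North component: ΔN = −sin φ cos λ·ΔX − sin φ sin λ·ΔY + cos φ·ΔZ = −(0.237126)(0.983187)(-21.5) − (0.237126)(-0.182603)(269.8) + (0.971479)(-162.4) = -141.07 m.
1° of latitude spans 3600 × 30.80 = 110880 m, so Δφ = -141.07 / 110880 × 3600 = -4.580″.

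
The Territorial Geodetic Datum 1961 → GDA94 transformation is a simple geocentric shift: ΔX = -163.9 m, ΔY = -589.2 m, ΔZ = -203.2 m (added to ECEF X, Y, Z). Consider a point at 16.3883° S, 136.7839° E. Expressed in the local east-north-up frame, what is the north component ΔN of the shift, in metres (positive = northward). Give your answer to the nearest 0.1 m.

ΔN = -275.1 m

At φ = -16.3883°, λ = 136.7839°: sin φ = -0.282146, cos φ = 0.959372, sin λ = 0.684752, cos λ = -0.728776.
ΔN = −sin φ cos λ·ΔX − sin φ sin λ·ΔY + cos φ·ΔZ = −(-0.282146)(-0.728776)(-163.9) − (-0.282146)(0.684752)(-589.2) + (0.959372)(-203.2) = -275.08 m.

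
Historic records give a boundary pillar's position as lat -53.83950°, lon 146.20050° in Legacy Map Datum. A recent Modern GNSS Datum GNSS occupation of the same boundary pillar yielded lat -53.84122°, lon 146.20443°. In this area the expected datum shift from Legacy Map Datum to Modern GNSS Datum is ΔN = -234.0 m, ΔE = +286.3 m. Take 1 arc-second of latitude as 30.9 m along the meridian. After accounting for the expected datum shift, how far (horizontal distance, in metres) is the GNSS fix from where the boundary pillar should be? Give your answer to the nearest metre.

51 m

Observed coordinate differences: Δφ = -0.00172°, Δλ = +0.00393°.
Converting to metres (1° lat = 111240 m, cos φ = 0.590049): observed ΔN = -191.3 m, observed ΔE = 258.0 m.
Subtracting the expected shift leaves a residual of -191.3 − (-234.0) = 42.7 m north and 258.0 − (286.3) = -28.3 m east.
Residual distance = √(42.7² + (-28.3)²) = 51.2 m.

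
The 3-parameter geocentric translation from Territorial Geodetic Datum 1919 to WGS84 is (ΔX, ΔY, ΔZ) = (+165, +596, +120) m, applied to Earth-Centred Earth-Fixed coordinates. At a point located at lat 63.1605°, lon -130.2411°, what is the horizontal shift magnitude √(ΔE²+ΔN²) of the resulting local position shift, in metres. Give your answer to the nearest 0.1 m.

612.7 m

At φ = 63.1605°, λ = -130.2411°: sin φ = 0.892275, cos φ = 0.451493, sin λ = -0.763333, cos λ = -0.646005.
ΔE = −sin λ·ΔX + cos λ·ΔY = −(-0.763333)·(165) + (-0.646005)·(596) = -259.07 m.
ΔN = −sin φ cos λ·ΔX − sin φ sin λ·ΔY + cos φ·ΔZ = −(0.892275)(-0.646005)(165) − (0.892275)(-0.763333)(596) + (0.451493)(120) = 555.22 m.
Horizontal magnitude = √(ΔE² + ΔN²) = √((-259.07)² + 555.22²) = 612.69 m.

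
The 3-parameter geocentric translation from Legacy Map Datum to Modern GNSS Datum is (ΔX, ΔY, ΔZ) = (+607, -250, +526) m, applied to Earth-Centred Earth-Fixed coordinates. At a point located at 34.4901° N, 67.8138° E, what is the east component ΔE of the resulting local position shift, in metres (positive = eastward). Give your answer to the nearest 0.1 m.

At φ = 34.4901°, λ = 67.8138°: sin φ = 0.566264, cos φ = 0.824224, sin λ = 0.925962, cos λ = 0.377618.
ΔE = −sin λ·ΔX + cos λ·ΔY = −(0.925962)·(607) + (0.377618)·(-250) = -656.46 m.

ΔE = -656.5 m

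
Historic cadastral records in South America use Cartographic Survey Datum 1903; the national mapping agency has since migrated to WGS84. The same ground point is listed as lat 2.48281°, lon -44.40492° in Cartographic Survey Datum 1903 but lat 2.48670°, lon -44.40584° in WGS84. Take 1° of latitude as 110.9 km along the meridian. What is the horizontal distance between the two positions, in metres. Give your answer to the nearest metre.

Δφ = 2.48670° − 2.48281° = +0.00389°; Δλ = -44.40584° − -44.40492° = -0.00092°.
ΔN = Δφ × 110900 = 431.4 m; ΔE = Δλ × 110900 × cos(2.48281°) = -0.00092 × 110900 × 0.999061 = -101.9 m.
Distance = √(ΔE² + ΔN²) = √((-101.9)² + 431.4²) = 443.3 m.

443 m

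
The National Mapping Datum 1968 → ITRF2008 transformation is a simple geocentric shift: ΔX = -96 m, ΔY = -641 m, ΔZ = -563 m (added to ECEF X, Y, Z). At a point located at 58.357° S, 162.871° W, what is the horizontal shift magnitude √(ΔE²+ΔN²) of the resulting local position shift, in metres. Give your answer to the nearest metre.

At φ = -58.357°, λ = -162.871°: sin φ = -0.851333, cos φ = 0.524625, sin λ = -0.294524, cos λ = -0.955644.
ΔE = −sin λ·ΔX + cos λ·ΔY = −(-0.294524)·(-96) + (-0.955644)·(-641) = 584.29 m.
ΔN = −sin φ cos λ·ΔX − sin φ sin λ·ΔY + cos φ·ΔZ = −(-0.851333)(-0.955644)(-96) − (-0.851333)(-0.294524)(-641) + (0.524625)(-563) = -56.54 m.
Horizontal magnitude = √(ΔE² + ΔN²) = √(584.29² + (-56.54)²) = 587.02 m.

587 m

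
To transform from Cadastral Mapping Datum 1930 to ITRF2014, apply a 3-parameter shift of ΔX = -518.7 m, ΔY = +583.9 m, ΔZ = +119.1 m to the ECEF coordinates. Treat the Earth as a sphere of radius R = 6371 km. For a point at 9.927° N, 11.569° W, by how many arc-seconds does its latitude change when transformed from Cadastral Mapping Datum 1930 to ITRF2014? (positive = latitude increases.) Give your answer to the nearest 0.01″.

Δφ = 7.29″

sin φ = 0.172393, cos φ = 0.985028, sin λ = -0.200548, cos λ = 0.979684.
North component: ΔN = −sin φ cos λ·ΔX − sin φ sin λ·ΔY + cos φ·ΔZ = −(0.172393)(0.979684)(-518.7) − (0.172393)(-0.200548)(583.9) + (0.985028)(119.1) = 225.11 m.
1° of latitude spans πR/180 = 111195 m, so Δφ = 225.11 / 111195 × 3600 = 7.288″.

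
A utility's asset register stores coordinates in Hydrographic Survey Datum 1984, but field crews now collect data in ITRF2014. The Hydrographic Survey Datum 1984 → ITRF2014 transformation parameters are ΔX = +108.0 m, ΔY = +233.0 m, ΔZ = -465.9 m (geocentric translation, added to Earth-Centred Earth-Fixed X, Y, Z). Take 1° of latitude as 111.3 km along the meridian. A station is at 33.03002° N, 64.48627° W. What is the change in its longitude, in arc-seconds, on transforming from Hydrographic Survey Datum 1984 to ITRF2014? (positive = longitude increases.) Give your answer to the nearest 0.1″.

sin φ = 0.545078, cos φ = 0.838385, sin λ = -0.902482, cos λ = 0.430727.
East component: ΔE = −sin λ·ΔX + cos λ·ΔY = −(-0.902482)(108.0) + (0.430727)(233.0) = 197.83 m.
1° of latitude spans 111300 m; at latitude φ, 1° of longitude spans that × cos φ = 93312.3 m, so Δλ = 197.83 / 93312.3 × 3600 = 7.632″.

Δλ = 7.6″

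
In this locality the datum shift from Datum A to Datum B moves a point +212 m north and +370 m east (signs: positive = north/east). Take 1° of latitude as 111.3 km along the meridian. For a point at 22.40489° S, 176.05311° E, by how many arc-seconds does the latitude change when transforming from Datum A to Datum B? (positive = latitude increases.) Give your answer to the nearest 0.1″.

Δφ = 6.9″

1° of latitude = 111.3 km, so Δφ = 212.0 / 111300 = 0.0019048° = 6.857″.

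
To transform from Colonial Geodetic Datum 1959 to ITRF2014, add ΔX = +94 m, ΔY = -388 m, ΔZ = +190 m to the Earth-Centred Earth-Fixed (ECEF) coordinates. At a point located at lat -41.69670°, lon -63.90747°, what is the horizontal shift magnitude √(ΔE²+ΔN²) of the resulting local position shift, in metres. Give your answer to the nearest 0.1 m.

410.3 m

The local east axis at (φ, λ) is (−sin λ, cos λ, 0), so ΔE = −sin(-63.90747°)·94 + cos(-63.90747°)·(-388) = -86.23 m.
The local north axis is (−sin φ cos λ, −sin φ sin λ, cos φ), giving ΔN = 27.501 + 231.789 + 141.869 = 401.16 m.
Horizontal magnitude = √(ΔE² + ΔN²) = √((-86.23)² + 401.16²) = 410.32 m.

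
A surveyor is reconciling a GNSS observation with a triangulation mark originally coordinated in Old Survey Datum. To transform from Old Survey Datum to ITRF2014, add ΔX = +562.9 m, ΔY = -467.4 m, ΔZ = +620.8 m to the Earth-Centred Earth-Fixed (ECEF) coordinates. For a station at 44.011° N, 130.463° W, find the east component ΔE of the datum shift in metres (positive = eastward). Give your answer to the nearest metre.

ΔE = 732 m

The local east axis at (φ, λ) is (−sin λ, cos λ, 0), so ΔE = −sin(-130.463°)·562.9 + cos(-130.463°)·(-467.4) = 731.59 m.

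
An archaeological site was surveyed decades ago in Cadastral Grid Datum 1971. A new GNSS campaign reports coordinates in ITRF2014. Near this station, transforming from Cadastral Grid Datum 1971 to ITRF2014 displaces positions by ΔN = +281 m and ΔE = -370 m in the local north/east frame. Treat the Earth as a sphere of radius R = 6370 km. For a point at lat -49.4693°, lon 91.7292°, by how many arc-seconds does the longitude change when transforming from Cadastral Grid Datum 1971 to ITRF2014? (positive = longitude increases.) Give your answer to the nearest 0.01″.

Δλ = -18.44″

At latitude -49.4693°, cos φ = 0.649855.
One radian of longitude at latitude φ spans R cos φ, so Δλ = ΔE / (R cos φ) = -370.0 / (6370000 × 0.649855) = -8.9381e-05 rad = -18.436″.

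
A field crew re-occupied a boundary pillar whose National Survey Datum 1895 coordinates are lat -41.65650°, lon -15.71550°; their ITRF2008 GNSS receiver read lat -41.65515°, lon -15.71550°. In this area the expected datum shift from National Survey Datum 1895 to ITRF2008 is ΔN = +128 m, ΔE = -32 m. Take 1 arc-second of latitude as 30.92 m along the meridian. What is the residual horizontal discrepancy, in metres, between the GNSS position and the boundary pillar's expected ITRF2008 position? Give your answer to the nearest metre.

39 m

Observed coordinate differences: Δφ = +0.00135°, Δλ = +0.00000°.
Converting to metres (1° lat = 111312 m, cos φ = 0.747143): observed ΔN = 150.3 m, observed ΔE = 0.0 m.
Subtracting the expected shift leaves a residual of 150.3 − (128) = 22.3 m north and 0.0 − (-32) = 32.0 m east.
Residual distance = √(22.3² + 32.0²) = 39.0 m.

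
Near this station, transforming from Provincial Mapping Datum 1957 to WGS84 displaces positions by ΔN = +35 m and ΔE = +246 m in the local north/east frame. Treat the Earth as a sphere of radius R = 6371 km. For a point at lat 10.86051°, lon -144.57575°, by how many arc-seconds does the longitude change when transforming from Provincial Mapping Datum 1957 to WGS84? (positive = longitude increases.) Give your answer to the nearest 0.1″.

Δλ = 8.1″

At latitude 10.86051°, cos φ = 0.982089.
One radian of longitude at latitude φ spans R cos φ, so Δλ = ΔE / (R cos φ) = 246.0 / (6371000 × 0.982089) = 3.9317e-05 rad = 8.110″.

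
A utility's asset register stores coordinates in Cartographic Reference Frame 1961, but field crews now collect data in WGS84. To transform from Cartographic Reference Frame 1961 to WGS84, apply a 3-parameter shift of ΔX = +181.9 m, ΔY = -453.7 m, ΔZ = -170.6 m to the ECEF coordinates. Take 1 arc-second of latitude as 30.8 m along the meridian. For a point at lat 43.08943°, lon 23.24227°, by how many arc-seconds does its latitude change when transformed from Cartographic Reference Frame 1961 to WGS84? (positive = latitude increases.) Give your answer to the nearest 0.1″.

sin φ = 0.683139, cos φ = 0.730288, sin λ = 0.394620, cos λ = 0.918844.
North component: ΔN = −sin φ cos λ·ΔX − sin φ sin λ·ΔY + cos φ·ΔZ = −(0.683139)(0.918844)(181.9) − (0.683139)(0.394620)(-453.7) + (0.730288)(-170.6) = -116.46 m.
1° of latitude spans 3600 × 30.80 = 110880 m, so Δφ = -116.46 / 110880 × 3600 = -3.781″.

Δφ = -3.8″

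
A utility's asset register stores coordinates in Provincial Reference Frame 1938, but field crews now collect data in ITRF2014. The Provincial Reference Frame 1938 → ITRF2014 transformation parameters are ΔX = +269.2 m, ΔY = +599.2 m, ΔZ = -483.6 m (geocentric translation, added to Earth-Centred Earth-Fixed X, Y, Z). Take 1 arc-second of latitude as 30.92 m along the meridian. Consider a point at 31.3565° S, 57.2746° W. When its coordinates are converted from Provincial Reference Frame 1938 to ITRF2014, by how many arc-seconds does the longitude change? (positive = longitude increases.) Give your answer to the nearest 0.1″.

Δλ = 20.8″

sin φ = -0.520361, cos φ = 0.853946, sin λ = -0.841271, cos λ = 0.540613.
East component: ΔE = −sin λ·ΔX + cos λ·ΔY = −(-0.841271)(269.2) + (0.540613)(599.2) = 550.41 m.
1° of latitude spans 3600 × 30.92 = 111312 m; at latitude φ, 1° of longitude spans that × cos φ = 95054.4 m, so Δλ = 550.41 / 95054.4 × 3600 = 20.846″.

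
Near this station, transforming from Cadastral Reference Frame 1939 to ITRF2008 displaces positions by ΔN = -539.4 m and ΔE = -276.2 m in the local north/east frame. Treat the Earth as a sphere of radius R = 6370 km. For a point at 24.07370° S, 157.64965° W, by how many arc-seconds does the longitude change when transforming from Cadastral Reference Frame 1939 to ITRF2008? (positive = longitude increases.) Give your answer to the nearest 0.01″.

Δλ = -9.80″

At latitude -24.07370°, cos φ = 0.913022.
One radian of longitude at latitude φ spans R cos φ, so Δλ = ΔE / (R cos φ) = -276.2 / (6370000 × 0.913022) = -4.7490e-05 rad = -9.796″.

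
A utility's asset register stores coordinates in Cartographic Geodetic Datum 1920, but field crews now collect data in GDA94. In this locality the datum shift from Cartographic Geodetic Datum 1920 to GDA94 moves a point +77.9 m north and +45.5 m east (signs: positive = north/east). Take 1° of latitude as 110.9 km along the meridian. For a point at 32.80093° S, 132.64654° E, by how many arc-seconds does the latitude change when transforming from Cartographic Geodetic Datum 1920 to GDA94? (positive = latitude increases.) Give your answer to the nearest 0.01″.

1° of latitude = 110.9 km, so Δφ = 77.9 / 110900 = 0.0007024° = 2.529″.

Δφ = 2.53″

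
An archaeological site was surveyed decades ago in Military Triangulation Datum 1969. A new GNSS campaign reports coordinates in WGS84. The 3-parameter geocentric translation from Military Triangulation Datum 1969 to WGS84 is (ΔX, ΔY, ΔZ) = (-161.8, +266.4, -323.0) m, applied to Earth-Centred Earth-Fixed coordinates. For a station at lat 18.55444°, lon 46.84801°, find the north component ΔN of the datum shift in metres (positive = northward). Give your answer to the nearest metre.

At φ = 18.55444°, λ = 46.84801°: sin φ = 0.318206, cos φ = 0.948022, sin λ = 0.729542, cos λ = 0.683936.
ΔN = −sin φ cos λ·ΔX − sin φ sin λ·ΔY + cos φ·ΔZ = −(0.318206)(0.683936)(-161.8) − (0.318206)(0.729542)(266.4) + (0.948022)(-323.0) = -332.84 m.

ΔN = -333 m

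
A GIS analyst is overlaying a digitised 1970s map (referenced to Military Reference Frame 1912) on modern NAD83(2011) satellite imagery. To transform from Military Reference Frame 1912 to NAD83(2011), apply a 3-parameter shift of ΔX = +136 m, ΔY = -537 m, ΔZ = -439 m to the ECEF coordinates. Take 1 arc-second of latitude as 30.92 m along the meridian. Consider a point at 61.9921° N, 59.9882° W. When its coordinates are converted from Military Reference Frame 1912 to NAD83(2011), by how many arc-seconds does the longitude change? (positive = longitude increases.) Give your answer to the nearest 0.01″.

Δλ = -10.39″

sin φ = 0.882883, cos φ = 0.469593, sin λ = -0.865922, cos λ = 0.500178.
East component: ΔE = −sin λ·ΔX + cos λ·ΔY = −(-0.865922)(136) + (0.500178)(-537) = -150.83 m.
1° of latitude spans 3600 × 30.92 = 111312 m; at latitude φ, 1° of longitude spans that × cos φ = 52271.4 m, so Δλ = -150.83 / 52271.4 × 3600 = -10.388″.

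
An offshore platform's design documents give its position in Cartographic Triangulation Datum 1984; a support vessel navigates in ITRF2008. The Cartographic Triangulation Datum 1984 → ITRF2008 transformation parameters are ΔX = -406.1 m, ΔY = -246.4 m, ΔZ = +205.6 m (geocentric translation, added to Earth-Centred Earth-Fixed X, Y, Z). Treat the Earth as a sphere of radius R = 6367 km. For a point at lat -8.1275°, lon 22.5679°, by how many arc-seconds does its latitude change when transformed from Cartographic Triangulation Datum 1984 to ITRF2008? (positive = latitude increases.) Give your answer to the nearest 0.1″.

Δφ = 4.4″

sin φ = -0.141376, cos φ = 0.989956, sin λ = 0.383778, cos λ = 0.923425.
North component: ΔN = −sin φ cos λ·ΔX − sin φ sin λ·ΔY + cos φ·ΔZ = −(-0.141376)(0.923425)(-406.1) − (-0.141376)(0.383778)(-246.4) + (0.989956)(205.6) = 137.15 m.
1° of latitude spans πR/180 = 111125 m, so Δφ = 137.15 / 111125 × 3600 = 4.443″.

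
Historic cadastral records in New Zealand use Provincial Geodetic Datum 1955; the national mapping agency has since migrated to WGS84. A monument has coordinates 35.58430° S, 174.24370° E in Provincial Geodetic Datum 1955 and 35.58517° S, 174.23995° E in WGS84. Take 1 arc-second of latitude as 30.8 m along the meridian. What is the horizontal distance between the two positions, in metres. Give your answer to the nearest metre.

352 m

Δφ = -35.58517° − -35.58430° = -0.00087°; Δλ = 174.23995° − 174.24370° = -0.00375°.
1° of latitude = 3600 × 30.80 = 110880 m.
ΔN = Δφ × 110880 = -96.5 m; ΔE = Δλ × 110880 × cos(-35.58430°) = -0.00375 × 110880 × 0.813260 = -338.2 m.
Distance = √(ΔE² + ΔN²) = √((-338.2)² + (-96.5)²) = 351.6 m.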